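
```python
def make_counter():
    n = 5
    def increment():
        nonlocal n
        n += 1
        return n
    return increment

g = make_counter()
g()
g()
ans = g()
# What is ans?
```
8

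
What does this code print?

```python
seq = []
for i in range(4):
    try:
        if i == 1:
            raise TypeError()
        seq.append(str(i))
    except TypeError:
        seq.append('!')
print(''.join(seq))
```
0!23

Exception on i=1 caught, loop continues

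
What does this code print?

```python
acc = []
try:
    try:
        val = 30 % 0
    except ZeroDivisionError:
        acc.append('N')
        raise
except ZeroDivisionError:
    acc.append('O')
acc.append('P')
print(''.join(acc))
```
NOP

raise without argument re-raises current exception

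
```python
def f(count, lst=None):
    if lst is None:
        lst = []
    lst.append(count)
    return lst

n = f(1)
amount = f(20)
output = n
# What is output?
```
[1]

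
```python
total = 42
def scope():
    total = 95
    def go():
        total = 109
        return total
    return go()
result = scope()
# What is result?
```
109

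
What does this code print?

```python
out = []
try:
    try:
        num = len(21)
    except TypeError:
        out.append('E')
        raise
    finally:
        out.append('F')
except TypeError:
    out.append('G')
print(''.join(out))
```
EFG

finally runs before re-raised exception propagates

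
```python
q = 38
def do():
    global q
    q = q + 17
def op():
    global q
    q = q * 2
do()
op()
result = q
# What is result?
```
110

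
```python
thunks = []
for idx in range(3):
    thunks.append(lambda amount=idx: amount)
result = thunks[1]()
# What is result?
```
1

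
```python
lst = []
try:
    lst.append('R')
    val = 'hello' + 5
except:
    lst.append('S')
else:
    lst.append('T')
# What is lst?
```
['R', 'S']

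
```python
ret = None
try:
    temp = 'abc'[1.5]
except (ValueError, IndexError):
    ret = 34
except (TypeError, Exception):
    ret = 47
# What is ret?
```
47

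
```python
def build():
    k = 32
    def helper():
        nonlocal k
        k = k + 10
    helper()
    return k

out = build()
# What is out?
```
42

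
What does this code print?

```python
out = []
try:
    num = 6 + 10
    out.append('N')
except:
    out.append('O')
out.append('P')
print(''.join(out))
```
NP

No exception, try block completes normally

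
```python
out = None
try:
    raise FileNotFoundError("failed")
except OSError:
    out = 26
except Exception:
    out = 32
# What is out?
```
26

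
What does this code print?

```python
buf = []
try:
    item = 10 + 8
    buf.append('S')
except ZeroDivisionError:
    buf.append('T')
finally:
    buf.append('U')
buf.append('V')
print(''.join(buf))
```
SUV

finally runs after normal execution too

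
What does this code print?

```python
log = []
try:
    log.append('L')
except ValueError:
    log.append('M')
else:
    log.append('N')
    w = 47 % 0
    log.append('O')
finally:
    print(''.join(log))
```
LN

Try succeeds, else appends 'N', ZeroDivisionError in else is uncaught, finally prints before exception propagates ('O' never appended)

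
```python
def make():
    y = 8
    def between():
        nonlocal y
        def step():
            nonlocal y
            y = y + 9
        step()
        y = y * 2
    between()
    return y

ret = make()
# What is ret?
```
34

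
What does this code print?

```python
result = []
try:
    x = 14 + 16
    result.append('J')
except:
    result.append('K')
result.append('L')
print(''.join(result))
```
JL

No exception, try block completes normally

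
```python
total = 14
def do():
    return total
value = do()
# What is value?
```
14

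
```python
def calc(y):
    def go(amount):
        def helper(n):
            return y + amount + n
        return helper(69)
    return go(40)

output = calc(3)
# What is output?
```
112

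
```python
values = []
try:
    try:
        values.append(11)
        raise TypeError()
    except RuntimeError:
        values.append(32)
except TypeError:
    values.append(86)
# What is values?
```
[11, 86]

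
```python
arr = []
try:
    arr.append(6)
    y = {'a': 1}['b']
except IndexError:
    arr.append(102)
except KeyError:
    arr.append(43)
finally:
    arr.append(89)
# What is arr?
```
[6, 43, 89]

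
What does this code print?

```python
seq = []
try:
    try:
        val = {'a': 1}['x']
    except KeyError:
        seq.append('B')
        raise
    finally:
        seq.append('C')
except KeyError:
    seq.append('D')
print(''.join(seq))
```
BCD

finally runs before re-raised exception propagates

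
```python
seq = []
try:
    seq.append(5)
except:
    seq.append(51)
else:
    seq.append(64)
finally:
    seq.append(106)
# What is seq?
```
[5, 64, 106]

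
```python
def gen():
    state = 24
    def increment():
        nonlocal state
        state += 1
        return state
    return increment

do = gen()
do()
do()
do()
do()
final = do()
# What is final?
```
29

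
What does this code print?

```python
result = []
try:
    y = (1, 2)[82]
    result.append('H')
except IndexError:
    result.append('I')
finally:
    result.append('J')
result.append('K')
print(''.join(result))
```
IJK

finally always runs, even after exception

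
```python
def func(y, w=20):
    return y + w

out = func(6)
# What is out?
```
26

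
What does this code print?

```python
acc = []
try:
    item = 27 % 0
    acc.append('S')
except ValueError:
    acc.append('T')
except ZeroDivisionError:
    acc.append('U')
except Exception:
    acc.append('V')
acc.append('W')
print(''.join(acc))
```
UW

ZeroDivisionError matches before generic Exception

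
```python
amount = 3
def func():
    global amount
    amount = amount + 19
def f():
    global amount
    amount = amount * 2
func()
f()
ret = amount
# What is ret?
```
44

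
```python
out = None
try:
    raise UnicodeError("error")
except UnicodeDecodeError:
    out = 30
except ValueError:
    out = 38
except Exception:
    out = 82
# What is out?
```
38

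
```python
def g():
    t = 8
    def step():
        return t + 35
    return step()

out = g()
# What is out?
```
43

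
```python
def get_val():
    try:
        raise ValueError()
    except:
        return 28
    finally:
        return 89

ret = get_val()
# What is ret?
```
89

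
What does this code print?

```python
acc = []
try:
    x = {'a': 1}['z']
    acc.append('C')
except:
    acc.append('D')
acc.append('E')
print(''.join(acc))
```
DE

Exception raised in try, caught by bare except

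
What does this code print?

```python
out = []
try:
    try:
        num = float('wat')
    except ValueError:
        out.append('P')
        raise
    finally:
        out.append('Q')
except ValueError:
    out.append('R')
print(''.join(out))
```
PQR

finally runs before re-raised exception propagates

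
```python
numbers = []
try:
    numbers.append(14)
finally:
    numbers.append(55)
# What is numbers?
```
[14, 55]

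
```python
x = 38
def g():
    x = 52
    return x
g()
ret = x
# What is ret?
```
38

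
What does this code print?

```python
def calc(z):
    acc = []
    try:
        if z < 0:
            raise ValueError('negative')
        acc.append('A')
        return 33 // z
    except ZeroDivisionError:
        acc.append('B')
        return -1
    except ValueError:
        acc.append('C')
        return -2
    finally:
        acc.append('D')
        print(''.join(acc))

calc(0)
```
ABD

z=0 causes ZeroDivisionError, caught, finally prints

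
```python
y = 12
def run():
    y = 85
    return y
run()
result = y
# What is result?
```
12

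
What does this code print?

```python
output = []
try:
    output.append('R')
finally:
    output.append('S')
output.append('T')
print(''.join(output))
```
RST

try/finally without except, no exception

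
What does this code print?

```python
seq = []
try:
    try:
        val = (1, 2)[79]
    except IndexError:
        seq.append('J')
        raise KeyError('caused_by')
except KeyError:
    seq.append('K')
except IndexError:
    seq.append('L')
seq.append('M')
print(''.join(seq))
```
JKM

KeyError raised and caught, original IndexError not re-raised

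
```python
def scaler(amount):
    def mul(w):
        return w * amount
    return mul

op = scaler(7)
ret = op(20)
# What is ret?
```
140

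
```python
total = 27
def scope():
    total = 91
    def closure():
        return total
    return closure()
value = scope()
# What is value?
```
91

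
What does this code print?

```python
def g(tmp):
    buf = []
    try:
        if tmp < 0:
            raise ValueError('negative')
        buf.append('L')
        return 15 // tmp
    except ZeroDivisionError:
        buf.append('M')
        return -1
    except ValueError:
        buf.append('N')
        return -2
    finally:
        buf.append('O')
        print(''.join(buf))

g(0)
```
LMO

tmp=0 causes ZeroDivisionError, caught, finally prints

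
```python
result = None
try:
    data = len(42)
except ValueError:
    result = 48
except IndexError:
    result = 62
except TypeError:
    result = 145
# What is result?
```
145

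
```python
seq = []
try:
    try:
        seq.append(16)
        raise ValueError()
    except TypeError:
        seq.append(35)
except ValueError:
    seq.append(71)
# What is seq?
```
[16, 71]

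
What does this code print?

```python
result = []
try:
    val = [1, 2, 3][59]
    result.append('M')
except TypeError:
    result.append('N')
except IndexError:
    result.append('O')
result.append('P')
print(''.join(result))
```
OP

IndexError is caught by its specific handler, not TypeError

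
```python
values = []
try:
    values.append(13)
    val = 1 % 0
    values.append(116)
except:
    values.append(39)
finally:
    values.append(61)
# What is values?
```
[13, 39, 61]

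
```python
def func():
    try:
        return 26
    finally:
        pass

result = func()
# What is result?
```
26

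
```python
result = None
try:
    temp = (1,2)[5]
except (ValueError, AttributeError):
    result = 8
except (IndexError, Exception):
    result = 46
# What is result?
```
46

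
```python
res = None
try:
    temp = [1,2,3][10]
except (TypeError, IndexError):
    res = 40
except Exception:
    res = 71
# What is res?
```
40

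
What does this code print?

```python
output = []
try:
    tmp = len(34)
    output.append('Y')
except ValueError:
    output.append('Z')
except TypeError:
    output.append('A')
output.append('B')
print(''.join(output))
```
AB

TypeError is caught by its specific handler, not ValueError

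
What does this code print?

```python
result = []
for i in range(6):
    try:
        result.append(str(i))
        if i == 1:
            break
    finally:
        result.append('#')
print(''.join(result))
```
0#1#

finally runs even when breaking out of loop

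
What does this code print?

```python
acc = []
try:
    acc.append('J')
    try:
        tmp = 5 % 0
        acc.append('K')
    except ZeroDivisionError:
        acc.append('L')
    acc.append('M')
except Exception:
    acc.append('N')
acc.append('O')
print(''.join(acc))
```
JLMO

Inner exception caught by inner handler, outer continues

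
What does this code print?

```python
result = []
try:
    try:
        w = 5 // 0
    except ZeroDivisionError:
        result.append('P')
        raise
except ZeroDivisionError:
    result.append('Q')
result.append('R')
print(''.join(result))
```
PQR

raise without argument re-raises current exception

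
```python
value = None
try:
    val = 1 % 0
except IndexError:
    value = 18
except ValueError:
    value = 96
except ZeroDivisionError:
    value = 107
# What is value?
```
107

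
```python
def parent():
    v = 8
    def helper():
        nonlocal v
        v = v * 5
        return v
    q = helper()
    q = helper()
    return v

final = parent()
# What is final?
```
200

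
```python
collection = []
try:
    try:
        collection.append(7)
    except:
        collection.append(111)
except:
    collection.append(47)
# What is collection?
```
[7]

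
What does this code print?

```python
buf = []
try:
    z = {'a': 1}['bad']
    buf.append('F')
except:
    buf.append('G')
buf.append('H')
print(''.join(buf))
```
GH

Exception raised in try, caught by bare except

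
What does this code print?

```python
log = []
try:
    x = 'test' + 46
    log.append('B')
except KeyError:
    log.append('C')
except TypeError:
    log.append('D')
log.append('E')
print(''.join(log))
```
DE

TypeError is caught by its specific handler, not KeyError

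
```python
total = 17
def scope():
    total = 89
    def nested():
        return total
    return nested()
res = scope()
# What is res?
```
89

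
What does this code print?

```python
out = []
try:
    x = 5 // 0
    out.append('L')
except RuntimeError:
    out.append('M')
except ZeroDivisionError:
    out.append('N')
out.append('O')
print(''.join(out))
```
NO

ZeroDivisionError is caught by its specific handler, not RuntimeError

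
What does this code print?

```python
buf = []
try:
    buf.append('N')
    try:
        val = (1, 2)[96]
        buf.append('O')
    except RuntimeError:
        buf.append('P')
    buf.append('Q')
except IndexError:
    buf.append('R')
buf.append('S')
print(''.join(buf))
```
NRS

Inner handler doesn't match, propagates to outer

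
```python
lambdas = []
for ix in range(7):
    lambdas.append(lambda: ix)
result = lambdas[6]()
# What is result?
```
6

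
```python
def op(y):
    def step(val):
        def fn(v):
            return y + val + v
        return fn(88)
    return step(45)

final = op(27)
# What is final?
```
160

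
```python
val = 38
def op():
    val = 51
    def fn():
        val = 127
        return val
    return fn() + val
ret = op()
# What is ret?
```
178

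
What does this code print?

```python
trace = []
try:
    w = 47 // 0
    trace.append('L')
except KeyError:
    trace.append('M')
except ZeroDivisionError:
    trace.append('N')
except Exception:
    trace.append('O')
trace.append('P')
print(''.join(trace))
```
NP

ZeroDivisionError matches before generic Exception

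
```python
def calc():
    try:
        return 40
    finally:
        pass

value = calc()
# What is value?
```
40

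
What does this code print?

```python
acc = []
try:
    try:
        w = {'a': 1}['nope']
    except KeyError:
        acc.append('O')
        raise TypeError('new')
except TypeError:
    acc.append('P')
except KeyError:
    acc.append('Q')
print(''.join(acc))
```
OP

New TypeError raised, caught by outer TypeError handler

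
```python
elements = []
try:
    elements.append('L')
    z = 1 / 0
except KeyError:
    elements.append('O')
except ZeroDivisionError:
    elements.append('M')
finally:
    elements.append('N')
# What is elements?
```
['L', 'M', 'N']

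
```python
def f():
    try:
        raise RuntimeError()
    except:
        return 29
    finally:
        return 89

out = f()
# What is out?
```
89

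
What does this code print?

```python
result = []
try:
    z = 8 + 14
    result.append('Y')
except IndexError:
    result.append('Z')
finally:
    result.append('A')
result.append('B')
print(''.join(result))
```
YAB

finally runs after normal execution too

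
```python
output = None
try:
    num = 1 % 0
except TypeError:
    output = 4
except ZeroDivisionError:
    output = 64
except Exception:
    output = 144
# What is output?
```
64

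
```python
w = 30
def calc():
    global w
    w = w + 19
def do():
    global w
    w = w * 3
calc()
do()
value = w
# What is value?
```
147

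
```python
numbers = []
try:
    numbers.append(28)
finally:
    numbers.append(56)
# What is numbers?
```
[28, 56]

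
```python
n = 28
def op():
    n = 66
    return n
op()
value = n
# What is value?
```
28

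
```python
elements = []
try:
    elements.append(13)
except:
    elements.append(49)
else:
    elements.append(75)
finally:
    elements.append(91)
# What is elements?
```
[13, 75, 91]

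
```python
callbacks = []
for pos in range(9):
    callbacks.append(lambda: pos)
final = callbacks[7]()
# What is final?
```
8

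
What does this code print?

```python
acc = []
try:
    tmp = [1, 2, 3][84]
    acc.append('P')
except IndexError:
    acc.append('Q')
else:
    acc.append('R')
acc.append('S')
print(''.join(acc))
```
QS

else block skipped when exception is caught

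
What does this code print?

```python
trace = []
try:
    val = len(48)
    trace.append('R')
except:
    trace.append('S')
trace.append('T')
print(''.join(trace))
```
ST

Exception raised in try, caught by bare except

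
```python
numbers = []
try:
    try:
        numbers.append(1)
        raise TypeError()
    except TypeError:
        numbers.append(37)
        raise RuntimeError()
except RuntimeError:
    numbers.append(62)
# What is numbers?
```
[1, 37, 62]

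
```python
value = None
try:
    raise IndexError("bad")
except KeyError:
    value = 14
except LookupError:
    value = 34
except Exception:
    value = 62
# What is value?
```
34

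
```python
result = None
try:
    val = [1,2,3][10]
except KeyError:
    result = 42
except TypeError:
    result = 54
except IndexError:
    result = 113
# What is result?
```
113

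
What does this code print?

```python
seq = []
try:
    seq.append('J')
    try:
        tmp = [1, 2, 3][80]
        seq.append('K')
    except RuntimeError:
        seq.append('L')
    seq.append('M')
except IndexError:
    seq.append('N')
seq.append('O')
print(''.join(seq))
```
JNO

Inner handler doesn't match, propagates to outer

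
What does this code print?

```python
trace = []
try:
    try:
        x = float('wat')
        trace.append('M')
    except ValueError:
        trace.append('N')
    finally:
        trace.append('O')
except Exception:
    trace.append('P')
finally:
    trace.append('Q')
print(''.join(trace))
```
NOQ

Both finally blocks run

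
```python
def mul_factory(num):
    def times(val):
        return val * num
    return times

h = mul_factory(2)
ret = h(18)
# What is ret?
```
36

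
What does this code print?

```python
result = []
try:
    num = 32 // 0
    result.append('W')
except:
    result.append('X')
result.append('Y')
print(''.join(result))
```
XY

Exception raised in try, caught by bare except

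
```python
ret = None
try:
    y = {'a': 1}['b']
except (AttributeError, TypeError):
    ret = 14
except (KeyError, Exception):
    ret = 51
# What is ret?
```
51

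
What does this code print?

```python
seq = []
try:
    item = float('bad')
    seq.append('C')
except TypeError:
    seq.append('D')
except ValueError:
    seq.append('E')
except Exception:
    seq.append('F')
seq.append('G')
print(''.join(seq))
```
EG

ValueError matches before generic Exception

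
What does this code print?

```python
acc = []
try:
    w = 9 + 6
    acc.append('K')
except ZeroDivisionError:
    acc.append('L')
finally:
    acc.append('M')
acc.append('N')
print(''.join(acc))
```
KMN

finally runs after normal execution too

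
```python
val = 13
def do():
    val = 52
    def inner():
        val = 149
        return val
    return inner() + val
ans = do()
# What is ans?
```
201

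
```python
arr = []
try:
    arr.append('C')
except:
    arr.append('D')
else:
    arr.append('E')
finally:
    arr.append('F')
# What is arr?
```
['C', 'E', 'F']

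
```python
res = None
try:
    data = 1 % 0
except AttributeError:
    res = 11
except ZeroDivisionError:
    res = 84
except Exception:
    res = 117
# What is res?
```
84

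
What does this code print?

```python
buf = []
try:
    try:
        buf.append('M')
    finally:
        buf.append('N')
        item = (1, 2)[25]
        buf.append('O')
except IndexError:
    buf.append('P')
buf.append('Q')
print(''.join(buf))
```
MNPQ

Exception in inner finally caught by outer except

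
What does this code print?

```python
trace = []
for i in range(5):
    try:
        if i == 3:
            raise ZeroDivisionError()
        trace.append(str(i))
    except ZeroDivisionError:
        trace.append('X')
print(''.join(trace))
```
012X4

Exception on i=3 caught, loop continues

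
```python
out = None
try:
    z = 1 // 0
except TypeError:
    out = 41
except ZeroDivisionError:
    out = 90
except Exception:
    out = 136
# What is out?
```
90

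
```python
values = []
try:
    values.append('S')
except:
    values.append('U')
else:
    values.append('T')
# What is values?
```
['S', 'T']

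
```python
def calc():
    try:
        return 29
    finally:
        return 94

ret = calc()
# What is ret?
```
94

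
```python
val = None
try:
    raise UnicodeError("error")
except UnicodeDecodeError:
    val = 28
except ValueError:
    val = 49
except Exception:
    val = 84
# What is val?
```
49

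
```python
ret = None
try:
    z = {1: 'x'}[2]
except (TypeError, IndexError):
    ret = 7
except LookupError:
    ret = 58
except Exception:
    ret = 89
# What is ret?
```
58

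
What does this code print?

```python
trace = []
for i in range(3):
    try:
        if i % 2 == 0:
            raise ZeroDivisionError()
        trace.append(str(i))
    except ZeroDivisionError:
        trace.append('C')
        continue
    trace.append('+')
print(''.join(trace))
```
C1+C

continue in except skips rest of loop body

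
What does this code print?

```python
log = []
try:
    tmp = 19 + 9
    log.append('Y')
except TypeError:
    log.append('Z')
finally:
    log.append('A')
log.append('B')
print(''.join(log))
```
YAB

finally runs after normal execution too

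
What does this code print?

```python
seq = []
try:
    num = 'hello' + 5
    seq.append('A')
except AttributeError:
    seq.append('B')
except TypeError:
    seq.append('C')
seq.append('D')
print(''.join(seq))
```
CD

TypeError is caught by its specific handler, not AttributeError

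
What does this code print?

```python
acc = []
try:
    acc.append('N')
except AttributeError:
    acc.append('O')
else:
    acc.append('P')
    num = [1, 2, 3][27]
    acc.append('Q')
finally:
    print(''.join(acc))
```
NP

Try succeeds, else appends 'P', IndexError in else is uncaught, finally prints before exception propagates ('Q' never appended)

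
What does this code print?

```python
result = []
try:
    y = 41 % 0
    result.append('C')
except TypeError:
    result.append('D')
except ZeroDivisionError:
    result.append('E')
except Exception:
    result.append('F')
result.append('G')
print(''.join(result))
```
EG

ZeroDivisionError matches before generic Exception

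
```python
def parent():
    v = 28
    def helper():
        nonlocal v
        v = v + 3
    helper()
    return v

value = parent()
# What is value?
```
31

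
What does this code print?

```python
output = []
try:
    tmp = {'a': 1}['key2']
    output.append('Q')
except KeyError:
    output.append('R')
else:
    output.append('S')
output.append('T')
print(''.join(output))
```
RT

else block skipped when exception is caught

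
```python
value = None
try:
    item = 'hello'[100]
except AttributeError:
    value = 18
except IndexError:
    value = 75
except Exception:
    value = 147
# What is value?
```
75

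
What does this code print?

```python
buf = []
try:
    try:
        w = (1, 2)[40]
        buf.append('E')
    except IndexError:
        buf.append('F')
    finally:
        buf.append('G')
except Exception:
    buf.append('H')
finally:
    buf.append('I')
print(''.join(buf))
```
FGI

Both finally blocks run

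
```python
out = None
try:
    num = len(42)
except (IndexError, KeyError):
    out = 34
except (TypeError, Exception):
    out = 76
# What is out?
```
76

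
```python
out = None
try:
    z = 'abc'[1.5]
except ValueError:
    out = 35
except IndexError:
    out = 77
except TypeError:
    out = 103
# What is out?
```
103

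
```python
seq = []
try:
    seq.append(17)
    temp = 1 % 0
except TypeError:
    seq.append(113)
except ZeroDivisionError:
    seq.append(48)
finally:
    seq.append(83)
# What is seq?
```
[17, 48, 83]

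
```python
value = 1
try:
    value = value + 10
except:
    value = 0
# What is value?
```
11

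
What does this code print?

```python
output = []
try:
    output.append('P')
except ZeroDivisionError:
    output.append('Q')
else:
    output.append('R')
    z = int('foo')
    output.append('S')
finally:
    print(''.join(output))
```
PR

Try succeeds, else appends 'R', ValueError in else is uncaught, finally prints before exception propagates ('S' never appended)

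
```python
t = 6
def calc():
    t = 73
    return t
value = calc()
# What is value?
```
73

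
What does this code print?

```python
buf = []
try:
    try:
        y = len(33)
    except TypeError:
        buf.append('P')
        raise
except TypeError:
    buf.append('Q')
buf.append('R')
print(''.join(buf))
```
PQR

raise without argument re-raises current exception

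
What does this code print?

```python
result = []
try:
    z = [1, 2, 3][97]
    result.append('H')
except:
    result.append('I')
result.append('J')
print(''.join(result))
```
IJ

Exception raised in try, caught by bare except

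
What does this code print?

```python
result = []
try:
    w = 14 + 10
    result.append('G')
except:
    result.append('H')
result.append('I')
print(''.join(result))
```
GI

No exception, try block completes normally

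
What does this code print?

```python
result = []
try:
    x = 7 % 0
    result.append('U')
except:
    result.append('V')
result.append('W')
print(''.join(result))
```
VW

Exception raised in try, caught by bare except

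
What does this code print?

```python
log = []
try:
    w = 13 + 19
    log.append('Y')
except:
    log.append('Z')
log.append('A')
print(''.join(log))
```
YA

No exception, try block completes normally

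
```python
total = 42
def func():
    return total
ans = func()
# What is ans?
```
42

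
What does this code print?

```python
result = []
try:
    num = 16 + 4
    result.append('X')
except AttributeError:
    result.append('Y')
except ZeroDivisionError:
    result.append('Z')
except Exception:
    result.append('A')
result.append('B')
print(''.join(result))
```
XB

No exception, try block completes normally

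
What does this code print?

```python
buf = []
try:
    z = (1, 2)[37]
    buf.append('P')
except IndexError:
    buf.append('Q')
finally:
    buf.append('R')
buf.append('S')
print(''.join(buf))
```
QRS

finally always runs, even after exception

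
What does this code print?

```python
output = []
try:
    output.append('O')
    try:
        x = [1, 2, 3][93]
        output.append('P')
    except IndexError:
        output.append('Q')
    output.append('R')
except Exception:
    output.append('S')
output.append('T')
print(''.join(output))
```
OQRT

Inner exception caught by inner handler, outer continues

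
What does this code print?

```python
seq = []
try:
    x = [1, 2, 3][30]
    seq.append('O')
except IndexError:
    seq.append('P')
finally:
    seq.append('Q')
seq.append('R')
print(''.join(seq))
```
PQR

finally always runs, even after exception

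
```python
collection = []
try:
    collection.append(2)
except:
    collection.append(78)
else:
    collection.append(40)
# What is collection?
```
[2, 40]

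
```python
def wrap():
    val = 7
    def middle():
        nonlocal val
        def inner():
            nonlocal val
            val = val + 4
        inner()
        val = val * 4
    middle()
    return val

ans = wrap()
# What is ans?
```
44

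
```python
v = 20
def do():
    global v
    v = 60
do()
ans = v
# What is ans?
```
60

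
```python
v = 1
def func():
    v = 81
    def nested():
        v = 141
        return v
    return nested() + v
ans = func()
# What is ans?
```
222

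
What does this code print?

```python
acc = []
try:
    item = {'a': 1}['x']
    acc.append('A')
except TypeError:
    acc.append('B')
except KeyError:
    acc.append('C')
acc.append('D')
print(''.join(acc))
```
CD

KeyError is caught by its specific handler, not TypeError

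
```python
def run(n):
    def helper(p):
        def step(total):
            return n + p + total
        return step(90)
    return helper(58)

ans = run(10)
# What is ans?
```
158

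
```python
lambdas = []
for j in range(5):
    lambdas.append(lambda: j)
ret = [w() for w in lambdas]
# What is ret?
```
[4, 4, 4, 4, 4]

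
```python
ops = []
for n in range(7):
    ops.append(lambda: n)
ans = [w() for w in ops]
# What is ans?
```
[6, 6, 6, 6, 6, 6, 6]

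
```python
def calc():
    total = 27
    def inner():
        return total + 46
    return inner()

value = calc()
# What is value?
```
73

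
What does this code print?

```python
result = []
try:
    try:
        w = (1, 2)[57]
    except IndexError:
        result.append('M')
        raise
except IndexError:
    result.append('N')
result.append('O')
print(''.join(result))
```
MNO

raise without argument re-raises current exception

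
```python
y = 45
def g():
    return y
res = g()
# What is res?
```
45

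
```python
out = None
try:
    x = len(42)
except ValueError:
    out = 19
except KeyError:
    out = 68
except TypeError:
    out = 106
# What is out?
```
106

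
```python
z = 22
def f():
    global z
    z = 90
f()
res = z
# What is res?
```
90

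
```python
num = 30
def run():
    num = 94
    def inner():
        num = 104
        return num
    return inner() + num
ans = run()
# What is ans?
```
198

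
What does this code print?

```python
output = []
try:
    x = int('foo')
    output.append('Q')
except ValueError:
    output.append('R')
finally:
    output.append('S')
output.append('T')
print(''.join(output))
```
RST

finally always runs, even after exception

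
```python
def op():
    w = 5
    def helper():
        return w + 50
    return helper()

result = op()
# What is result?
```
55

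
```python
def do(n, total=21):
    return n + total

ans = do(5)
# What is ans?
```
26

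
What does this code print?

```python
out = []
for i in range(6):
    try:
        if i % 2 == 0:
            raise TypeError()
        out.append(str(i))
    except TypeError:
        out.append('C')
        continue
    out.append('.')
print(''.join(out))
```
C1.C3.C5.

continue in except skips rest of loop body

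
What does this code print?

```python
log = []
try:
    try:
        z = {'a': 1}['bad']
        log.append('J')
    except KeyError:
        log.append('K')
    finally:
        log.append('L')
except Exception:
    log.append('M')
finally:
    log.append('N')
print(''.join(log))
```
KLN

Both finally blocks run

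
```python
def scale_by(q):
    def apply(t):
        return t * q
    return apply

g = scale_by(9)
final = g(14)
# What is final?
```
126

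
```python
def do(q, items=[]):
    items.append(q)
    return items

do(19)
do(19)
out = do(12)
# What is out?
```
[19, 19, 12]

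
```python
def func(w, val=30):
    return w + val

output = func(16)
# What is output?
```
46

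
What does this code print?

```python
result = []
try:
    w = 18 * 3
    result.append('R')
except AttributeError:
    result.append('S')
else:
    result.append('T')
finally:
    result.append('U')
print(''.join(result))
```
RTU

else runs before finally when no exception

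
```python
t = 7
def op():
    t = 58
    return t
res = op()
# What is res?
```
58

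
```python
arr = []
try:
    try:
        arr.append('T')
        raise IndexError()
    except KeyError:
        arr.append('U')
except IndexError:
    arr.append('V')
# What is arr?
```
['T', 'V']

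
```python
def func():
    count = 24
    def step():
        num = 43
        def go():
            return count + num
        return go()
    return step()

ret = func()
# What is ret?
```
67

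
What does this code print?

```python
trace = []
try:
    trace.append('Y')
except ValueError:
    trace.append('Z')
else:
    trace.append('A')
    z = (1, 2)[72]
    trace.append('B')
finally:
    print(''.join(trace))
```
YA

Try succeeds, else appends 'A', IndexError in else is uncaught, finally prints before exception propagates ('B' never appended)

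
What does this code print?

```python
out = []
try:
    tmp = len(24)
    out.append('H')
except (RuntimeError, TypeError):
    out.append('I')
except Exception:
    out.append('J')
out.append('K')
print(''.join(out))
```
IK

TypeError matches tuple containing it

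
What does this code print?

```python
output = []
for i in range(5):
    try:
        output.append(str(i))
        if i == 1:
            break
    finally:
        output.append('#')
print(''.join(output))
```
0#1#

finally runs even when breaking out of loop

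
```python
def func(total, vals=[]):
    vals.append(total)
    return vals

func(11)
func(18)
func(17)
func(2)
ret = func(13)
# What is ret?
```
[11, 18, 17, 2, 13]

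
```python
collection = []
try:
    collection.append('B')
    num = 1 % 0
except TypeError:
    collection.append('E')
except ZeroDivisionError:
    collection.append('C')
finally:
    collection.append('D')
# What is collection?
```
['B', 'C', 'D']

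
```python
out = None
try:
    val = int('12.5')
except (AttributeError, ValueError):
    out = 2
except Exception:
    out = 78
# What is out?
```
2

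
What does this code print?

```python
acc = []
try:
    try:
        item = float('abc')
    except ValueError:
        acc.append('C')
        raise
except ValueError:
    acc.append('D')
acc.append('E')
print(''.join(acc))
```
CDE

raise without argument re-raises current exception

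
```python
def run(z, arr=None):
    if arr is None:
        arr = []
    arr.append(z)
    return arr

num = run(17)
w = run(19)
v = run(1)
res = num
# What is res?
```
[17]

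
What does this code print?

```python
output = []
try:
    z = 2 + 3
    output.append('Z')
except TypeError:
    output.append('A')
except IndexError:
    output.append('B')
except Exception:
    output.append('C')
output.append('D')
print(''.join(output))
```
ZD

No exception, try block completes normally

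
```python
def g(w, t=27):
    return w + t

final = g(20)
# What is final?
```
47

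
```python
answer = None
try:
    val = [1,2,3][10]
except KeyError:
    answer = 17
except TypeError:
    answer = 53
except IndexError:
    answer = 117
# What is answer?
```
117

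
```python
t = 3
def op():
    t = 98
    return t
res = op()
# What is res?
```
98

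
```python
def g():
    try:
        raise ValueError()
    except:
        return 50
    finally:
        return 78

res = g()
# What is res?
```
78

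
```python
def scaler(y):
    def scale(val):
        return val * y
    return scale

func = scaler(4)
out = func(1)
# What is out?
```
4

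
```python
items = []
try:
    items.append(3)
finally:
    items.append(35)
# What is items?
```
[3, 35]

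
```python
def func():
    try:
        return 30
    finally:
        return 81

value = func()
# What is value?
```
81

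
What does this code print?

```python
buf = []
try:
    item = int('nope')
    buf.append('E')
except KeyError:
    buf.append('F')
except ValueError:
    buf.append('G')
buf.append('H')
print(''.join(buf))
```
GH

ValueError is caught by its specific handler, not KeyError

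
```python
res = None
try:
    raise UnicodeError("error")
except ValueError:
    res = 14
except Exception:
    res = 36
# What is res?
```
14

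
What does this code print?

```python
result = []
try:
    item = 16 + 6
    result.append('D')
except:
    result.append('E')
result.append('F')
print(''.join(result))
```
DF

No exception, try block completes normally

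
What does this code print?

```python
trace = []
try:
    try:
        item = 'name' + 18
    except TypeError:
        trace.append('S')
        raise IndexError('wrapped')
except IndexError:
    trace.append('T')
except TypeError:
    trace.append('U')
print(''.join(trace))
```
ST

New IndexError raised, caught by outer IndexError handler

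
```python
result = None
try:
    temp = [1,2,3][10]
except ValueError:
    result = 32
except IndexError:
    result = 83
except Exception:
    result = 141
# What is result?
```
83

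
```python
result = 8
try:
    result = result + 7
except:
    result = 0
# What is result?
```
15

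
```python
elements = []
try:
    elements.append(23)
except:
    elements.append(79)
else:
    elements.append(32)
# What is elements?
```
[23, 32]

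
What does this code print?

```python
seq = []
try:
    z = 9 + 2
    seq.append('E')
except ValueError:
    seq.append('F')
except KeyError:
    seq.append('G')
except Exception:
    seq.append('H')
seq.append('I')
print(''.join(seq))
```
EI

No exception, try block completes normally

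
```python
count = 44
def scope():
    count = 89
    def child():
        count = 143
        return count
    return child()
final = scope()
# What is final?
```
143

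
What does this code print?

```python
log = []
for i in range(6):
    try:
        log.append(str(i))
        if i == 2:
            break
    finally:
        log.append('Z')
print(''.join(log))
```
0Z1Z2Z

finally runs even when breaking out of loop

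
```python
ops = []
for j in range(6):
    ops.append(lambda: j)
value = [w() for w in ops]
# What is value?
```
[5, 5, 5, 5, 5, 5]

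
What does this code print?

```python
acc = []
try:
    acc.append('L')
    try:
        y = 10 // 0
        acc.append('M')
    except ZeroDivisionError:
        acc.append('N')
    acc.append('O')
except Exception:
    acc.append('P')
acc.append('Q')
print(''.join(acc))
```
LNOQ

Inner exception caught by inner handler, outer continues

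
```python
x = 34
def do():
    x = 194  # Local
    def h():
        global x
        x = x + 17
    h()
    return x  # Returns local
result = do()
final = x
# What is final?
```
51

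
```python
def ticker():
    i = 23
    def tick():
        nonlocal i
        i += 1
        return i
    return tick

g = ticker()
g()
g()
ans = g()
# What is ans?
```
26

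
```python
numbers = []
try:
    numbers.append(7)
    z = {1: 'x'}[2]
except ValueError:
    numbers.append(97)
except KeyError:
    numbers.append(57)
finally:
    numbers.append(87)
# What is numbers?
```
[7, 57, 87]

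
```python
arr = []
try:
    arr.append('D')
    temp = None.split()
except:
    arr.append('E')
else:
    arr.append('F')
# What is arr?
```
['D', 'E']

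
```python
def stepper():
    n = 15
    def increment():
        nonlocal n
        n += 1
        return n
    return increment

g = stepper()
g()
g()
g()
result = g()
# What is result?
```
19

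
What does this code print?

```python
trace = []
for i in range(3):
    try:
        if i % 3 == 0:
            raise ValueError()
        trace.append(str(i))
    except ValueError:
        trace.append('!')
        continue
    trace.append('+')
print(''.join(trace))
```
!1+2+

continue in except skips rest of loop body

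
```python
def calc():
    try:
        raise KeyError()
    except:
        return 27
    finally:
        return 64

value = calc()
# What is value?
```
64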